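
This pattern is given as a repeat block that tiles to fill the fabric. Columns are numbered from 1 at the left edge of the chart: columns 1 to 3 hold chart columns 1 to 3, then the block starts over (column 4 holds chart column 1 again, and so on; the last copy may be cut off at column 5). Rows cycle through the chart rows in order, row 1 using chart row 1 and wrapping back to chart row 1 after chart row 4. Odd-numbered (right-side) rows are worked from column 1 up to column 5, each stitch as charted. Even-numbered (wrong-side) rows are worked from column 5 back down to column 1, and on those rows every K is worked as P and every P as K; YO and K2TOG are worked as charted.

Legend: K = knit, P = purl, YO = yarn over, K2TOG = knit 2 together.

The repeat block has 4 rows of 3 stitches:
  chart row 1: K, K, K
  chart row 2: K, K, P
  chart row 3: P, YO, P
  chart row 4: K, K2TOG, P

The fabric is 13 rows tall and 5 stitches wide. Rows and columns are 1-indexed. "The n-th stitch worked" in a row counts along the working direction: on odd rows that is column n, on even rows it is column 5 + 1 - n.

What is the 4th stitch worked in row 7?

Row 7: (7-1) mod 4 = 2, so use chart row 3. Odd row -> RS.
Chart row 3 tiled across columns 1-5: P YO P P YO
RS: work column 1 to column 5, symbols as charted — the tiled row is the row as worked.
The 4th stitch worked is P.

Result:
P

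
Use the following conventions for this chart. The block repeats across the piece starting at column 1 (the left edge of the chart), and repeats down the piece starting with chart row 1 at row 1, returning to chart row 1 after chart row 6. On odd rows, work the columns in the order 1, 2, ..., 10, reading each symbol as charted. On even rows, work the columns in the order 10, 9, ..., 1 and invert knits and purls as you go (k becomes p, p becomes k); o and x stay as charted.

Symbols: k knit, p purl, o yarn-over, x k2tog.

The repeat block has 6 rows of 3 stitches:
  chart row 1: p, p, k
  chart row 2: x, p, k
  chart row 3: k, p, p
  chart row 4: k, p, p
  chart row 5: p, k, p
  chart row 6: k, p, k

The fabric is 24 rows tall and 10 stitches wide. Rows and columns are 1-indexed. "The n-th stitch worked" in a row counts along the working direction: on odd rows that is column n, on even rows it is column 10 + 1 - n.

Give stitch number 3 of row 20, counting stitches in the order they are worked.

Row 20 uses chart row ((20-1) mod 6)+1 = 2. Row 20 is even, so WS.
Chart row 2 tiled across columns 1-10: x p k x p k x p k x
WS: work from column 10 back to column 1 (reverse the tiled row), swapping k<->p (o and x unchanged).
Row 20 as worked: x p k x p k x p k x
The 3rd stitch worked is k.

Stitch:
k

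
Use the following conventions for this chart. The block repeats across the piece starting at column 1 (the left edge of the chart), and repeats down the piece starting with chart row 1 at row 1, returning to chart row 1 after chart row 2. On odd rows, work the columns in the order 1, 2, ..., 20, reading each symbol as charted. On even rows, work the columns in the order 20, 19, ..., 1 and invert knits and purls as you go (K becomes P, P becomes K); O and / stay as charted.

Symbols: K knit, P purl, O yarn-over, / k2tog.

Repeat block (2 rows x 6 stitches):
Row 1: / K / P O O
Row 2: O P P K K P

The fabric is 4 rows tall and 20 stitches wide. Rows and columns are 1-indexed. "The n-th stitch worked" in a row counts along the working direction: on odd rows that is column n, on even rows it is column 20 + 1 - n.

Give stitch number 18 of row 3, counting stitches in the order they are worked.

Stitch:
O

Derivation:
Row 3: (3-1) mod 2 = 0, so use chart row 1. Odd row -> RS.
Chart row 1 tiled across columns 1-20: / K / P O O / K / P O O / K / P O O / K
Right side: take the tiled row as-is (worked left to right from column 1).
Counting 18 along the worked row gives O.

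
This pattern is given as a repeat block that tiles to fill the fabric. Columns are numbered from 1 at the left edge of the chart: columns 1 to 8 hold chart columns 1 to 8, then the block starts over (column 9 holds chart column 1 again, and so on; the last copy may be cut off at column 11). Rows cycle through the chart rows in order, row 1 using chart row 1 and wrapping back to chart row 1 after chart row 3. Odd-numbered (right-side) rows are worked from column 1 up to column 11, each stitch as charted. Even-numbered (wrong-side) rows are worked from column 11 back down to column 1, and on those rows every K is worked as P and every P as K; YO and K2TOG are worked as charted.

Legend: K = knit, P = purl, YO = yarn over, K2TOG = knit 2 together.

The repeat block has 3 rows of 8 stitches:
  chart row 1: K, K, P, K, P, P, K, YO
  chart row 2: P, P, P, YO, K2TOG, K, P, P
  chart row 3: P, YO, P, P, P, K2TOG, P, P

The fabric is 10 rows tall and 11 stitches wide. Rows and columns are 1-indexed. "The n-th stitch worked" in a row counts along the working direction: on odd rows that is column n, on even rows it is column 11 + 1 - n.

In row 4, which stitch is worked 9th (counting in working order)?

For row 4: chart row = ((4-1) mod 3) + 1 = 1; this is a WS (even) row.
Chart row 1 tiled across columns 1-11: K K P K P P K YO K K P
WS: work from column 11 back to column 1 (reverse the tiled row), swapping K<->P (YO and K2TOG unchanged).
Row 4 as worked: K P P YO P K K P K P P
The 9th stitch worked is K.

Stitch:
K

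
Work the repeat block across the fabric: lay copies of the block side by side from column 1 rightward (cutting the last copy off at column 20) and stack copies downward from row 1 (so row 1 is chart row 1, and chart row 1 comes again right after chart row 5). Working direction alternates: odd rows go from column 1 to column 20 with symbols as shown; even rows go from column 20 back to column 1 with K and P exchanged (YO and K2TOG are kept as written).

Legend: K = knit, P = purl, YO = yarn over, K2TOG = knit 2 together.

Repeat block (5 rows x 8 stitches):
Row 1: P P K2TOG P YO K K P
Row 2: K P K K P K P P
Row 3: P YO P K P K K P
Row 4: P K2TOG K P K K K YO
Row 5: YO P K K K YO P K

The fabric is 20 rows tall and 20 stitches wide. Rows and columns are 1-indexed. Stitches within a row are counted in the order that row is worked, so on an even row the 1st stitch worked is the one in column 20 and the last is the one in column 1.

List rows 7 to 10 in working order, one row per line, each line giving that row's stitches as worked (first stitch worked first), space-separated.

Result:
K P K K P K P P K P K K P K P P K P K K
P K YO K K P P K P K YO K K P P K P K YO K
P K2TOG K P K K K YO P K2TOG K P K K K YO P K2TOG K P
P P K YO P K YO P P P K YO P K YO P P P K YO

Derivation:
Row 7: chart row 2, RS - tile across columns 1-20 and work as-is.
Row 8: chart row 3, WS - tiled (columns 1-20): P YO P K P K K P P YO P K P K K P P YO P K; work from column 20 back to 1 with K<->P swapped.
Row 9: chart row 4, RS - tile across columns 1-20 and work as-is.
Row 10: chart row 5, WS - tiled (columns 1-20): YO P K K K YO P K YO P K K K YO P K YO P K K; work from column 20 back to 1 with K<->P swapped.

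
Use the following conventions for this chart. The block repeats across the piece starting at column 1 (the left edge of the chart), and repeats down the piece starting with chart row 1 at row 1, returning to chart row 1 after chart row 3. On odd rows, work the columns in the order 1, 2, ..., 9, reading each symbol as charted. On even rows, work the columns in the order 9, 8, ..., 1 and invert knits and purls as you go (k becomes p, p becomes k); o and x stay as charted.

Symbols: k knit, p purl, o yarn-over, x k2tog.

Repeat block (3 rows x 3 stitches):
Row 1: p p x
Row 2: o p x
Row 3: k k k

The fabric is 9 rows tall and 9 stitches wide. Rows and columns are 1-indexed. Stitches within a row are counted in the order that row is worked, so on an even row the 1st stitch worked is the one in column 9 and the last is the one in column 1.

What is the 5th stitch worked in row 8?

Row 8 uses chart row ((8-1) mod 3)+1 = 2. Row 8 is even, so WS.
Chart row 2 tiled across columns 1-9: o p x o p x o p x
WS: work from column 9 back to column 1 (reverse the tiled row), swapping k<->p (o and x unchanged).
Row 8 as worked: x k o x k o x k o
Counting 5 along the worked row gives k.

Stitch:
k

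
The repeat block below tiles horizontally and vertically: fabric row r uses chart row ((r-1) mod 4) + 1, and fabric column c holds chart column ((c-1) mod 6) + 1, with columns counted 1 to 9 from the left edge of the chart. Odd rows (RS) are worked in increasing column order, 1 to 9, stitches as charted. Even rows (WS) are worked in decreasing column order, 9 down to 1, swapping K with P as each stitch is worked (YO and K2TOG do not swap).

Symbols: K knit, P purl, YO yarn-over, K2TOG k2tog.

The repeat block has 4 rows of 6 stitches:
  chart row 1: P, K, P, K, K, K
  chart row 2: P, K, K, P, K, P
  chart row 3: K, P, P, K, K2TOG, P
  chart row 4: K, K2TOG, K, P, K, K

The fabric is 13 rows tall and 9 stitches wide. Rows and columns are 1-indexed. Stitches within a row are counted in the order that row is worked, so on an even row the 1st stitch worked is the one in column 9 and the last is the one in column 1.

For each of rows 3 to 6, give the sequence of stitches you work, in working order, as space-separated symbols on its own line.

Result:
K P P K K2TOG P K P P
P K2TOG P P P K P K2TOG P
P K P K K K P K P
P P K K P K P P K

Derivation:
Row 3: chart row 3, RS - tile across columns 1-9 and work as-is.
Row 4: chart row 4, WS - tiled (columns 1-9): K K2TOG K P K K K K2TOG K; work from column 9 back to 1 with K<->P swapped.
Row 5: chart row 1, RS - tile across columns 1-9 and work as-is.
Row 6: chart row 2, WS - tiled (columns 1-9): P K K P K P P K K; work from column 9 back to 1 with K<->P swapped.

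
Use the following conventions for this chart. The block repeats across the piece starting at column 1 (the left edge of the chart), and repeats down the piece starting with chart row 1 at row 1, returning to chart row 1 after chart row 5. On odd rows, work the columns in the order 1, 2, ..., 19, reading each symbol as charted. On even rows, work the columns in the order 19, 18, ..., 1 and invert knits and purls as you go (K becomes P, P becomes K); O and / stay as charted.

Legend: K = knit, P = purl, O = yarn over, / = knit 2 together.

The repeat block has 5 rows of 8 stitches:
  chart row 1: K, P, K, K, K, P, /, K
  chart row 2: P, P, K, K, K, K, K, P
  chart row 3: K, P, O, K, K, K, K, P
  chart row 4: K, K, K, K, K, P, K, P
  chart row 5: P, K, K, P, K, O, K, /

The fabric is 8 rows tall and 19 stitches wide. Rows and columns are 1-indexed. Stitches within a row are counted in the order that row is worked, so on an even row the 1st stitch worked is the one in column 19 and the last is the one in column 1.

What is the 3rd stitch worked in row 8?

== STITCH ==
P

Derivation:
For row 8: chart row = ((8-1) mod 5) + 1 = 3; this is a WS (even) row.
Chart row 3 tiled across columns 1-19: K P O K K K K P K P O K K K K P K P O
WS row: flip the tiled sequence (start at column 19) and apply K<->P; O and / stay.
Row 8 as worked: O K P K P P P P O K P K P P P P O K P
Counting 3 along the worked row gives P.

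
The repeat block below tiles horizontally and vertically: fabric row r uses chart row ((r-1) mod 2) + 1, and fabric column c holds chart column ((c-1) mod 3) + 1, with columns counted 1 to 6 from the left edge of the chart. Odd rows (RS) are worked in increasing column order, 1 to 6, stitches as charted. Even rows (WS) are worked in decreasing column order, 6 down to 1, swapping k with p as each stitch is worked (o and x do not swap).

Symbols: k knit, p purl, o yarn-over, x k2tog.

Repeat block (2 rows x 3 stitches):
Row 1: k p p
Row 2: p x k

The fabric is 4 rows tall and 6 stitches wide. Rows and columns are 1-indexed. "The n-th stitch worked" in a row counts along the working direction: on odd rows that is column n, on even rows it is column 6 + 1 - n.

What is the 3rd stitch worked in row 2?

For row 2: chart row = ((2-1) mod 2) + 1 = 2; this is a WS (even) row.
Chart row 2 tiled across columns 1-6: p x k p x k
Wrong side: read the tiled row from column 6 down to 1 and exchange k with p (leave o, x).
Row 2 as worked: p x k p x k
The 3rd stitch worked is k.

Result:
k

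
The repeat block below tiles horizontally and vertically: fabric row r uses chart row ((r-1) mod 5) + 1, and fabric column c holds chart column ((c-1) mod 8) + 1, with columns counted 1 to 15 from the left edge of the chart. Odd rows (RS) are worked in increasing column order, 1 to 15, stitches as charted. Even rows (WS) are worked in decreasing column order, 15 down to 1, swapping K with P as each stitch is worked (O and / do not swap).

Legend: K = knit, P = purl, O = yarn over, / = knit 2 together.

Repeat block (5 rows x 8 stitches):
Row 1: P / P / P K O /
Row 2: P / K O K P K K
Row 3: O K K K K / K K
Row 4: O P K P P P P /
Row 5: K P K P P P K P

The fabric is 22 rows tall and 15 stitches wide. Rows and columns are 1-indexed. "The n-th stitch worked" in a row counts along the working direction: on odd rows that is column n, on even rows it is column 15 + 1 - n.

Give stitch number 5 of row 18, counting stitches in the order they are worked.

Result:
P

Derivation:
Row 18: (18-1) mod 5 = 2, so use chart row 3. Even row -> WS.
Chart row 3 tiled across columns 1-15: O K K K K / K K O K K K K / K
WS: work from column 15 back to column 1 (reverse the tiled row), swapping K<->P (O and / unchanged).
Row 18 as worked: P / P P P P O P P / P P P P O
Stitch 5 in working order -> P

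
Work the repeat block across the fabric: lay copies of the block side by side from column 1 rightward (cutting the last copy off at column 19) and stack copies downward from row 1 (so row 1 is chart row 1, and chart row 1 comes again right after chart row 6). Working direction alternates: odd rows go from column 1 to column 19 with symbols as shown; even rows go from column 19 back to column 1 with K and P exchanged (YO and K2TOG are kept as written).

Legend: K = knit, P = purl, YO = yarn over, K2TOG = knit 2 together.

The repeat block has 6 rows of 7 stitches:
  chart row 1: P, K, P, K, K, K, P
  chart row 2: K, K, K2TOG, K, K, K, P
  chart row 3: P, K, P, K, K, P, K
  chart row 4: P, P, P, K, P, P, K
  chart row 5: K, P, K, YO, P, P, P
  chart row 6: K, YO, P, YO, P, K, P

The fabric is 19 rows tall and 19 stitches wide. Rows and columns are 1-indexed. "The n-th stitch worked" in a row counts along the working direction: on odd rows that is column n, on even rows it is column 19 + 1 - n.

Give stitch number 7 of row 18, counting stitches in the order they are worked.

For row 18: chart row = ((18-1) mod 6) + 1 = 6; this is a WS (even) row.
Chart row 6 tiled across columns 1-19: K YO P YO P K P K YO P YO P K P K YO P YO P
WS row: flip the tiled sequence (start at column 19) and apply K<->P; YO and K2TOG stay.
Row 18 as worked: K YO K YO P K P K YO K YO P K P K YO K YO P
The 7th stitch worked is P.

== STITCH ==
P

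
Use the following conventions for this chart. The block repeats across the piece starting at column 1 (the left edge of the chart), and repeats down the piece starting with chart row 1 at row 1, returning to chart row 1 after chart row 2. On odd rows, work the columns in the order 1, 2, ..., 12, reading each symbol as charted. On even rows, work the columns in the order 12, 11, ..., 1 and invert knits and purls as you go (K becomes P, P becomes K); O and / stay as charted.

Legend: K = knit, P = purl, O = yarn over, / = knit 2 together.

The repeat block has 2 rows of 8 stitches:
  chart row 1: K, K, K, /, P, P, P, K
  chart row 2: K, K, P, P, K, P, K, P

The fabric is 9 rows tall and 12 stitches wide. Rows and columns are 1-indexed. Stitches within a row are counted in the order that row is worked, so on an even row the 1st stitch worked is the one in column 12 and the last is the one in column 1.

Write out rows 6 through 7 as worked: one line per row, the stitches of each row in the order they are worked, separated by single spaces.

Result:
K K P P K P K P K K P P
K K K / P P P K K K K /

Derivation:
Row 6: chart row 2, WS - tiled (columns 1-12): K K P P K P K P K K P P; work from column 12 back to 1 with K<->P swapped.
Row 7: chart row 1, RS - tile across columns 1-12 and work as-is.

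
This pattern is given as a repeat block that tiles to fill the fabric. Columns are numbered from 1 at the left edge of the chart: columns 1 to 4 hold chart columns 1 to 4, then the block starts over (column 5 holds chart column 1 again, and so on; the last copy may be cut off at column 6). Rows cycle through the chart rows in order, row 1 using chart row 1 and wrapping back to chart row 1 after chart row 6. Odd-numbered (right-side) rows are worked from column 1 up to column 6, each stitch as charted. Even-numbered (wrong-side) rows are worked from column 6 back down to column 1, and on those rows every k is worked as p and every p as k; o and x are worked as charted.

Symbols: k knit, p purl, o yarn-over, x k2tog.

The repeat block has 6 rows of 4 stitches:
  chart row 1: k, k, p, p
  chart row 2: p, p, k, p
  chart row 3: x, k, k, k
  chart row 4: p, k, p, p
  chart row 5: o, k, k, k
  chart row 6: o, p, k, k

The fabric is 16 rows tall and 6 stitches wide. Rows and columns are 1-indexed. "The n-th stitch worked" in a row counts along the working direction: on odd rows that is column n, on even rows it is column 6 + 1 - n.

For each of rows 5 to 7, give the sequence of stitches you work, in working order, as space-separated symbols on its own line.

== ROWS AS WORKED ==
o k k k o k
k o p p k o
k k p p k k

Derivation:
Row 5: chart row 5, RS - tile across columns 1-6 and work as-is.
Row 6: chart row 6, WS - tiled (columns 1-6): o p k k o p; work from column 6 back to 1 with k<->p swapped.
Row 7: chart row 1, RS - tile across columns 1-6 and work as-is.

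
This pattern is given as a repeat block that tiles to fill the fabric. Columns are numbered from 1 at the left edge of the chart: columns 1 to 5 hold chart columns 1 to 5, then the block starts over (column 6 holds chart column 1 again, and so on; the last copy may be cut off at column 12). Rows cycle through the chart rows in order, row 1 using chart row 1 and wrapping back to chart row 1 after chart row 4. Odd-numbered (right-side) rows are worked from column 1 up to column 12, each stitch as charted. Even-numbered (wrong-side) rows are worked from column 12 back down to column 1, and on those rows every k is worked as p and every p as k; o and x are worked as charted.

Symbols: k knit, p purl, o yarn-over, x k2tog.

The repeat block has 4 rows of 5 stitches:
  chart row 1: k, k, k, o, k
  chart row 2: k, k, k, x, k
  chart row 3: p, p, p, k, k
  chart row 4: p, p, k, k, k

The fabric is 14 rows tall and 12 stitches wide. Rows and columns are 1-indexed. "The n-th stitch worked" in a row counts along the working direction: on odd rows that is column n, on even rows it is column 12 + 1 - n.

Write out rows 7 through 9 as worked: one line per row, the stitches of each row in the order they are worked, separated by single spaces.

Result:
p p p k k p p p k k p p
k k p p p k k p p p k k
k k k o k k k k o k k k

Derivation:
Row 7: chart row 3, RS - tile across columns 1-12 and work as-is.
Row 8: chart row 4, WS - tiled (columns 1-12): p p k k k p p k k k p p; work from column 12 back to 1 with k<->p swapped.
Row 9: chart row 1, RS - tile across columns 1-12 and work as-is.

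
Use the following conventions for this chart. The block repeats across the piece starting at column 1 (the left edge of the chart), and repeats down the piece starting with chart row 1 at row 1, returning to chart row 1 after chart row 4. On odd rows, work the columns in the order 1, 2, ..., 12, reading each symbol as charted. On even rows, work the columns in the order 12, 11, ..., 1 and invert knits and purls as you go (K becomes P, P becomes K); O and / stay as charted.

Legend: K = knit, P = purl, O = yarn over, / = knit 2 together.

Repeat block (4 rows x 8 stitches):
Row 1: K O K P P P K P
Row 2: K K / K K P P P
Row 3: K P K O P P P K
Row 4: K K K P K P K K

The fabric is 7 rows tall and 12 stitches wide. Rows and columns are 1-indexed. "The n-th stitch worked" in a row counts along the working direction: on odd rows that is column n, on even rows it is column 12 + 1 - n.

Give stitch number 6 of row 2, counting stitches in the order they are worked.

Stitch:
K

Derivation:
For row 2: chart row = ((2-1) mod 4) + 1 = 2; this is a WS (even) row.
Chart row 2 tiled across columns 1-12: K K / K K P P P K K / K
Wrong side: read the tiled row from column 12 down to 1 and exchange K with P (leave O, /).
Row 2 as worked: P / P P K K K P P / P P
Stitch 6 in working order -> K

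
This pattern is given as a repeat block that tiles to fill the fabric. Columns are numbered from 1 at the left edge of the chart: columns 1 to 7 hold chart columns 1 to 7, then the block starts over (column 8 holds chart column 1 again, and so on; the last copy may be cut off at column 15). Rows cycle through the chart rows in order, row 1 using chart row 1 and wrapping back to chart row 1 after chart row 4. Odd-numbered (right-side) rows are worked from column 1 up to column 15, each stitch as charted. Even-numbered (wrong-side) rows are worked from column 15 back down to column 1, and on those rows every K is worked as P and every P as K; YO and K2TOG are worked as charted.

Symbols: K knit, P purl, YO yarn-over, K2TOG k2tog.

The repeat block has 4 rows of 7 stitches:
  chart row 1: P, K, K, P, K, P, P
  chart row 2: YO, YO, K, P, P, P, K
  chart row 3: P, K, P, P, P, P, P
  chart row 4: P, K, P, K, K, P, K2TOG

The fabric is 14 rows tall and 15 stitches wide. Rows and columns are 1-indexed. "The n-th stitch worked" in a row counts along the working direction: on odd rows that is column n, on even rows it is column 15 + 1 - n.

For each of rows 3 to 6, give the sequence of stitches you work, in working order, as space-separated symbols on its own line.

Rows as worked:
P K P P P P P P K P P P P P P
K K2TOG K P P K P K K2TOG K P P K P K
P K K P K P P P K K P K P P P
YO P K K K P YO YO P K K K P YO YO

Derivation:
Row 3: chart row 3, RS - tile across columns 1-15 and work as-is.
Row 4: chart row 4, WS - tiled (columns 1-15): P K P K K P K2TOG P K P K K P K2TOG P; work from column 15 back to 1 with K<->P swapped.
Row 5: chart row 1, RS - tile across columns 1-15 and work as-is.
Row 6: chart row 2, WS - tiled (columns 1-15): YO YO K P P P K YO YO K P P P K YO; work from column 15 back to 1 with K<->P swapped.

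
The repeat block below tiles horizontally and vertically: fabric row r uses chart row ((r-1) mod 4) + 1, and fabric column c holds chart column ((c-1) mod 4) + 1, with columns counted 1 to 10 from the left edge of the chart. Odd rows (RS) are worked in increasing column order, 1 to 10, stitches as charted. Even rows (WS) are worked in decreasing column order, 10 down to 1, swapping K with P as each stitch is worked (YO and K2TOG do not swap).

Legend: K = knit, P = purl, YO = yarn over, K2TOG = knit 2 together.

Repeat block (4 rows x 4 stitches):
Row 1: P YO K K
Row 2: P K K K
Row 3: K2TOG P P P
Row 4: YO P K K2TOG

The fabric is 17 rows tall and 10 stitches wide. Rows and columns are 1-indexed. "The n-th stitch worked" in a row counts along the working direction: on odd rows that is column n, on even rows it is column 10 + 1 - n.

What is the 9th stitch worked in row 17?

Row 17: (17-1) mod 4 = 0, so use chart row 1. Odd row -> RS.
Chart row 1 tiled across columns 1-10: P YO K K P YO K K P YO
Right side: take the tiled row as-is (worked left to right from column 1).
Stitch 9 in working order -> P

Result:
P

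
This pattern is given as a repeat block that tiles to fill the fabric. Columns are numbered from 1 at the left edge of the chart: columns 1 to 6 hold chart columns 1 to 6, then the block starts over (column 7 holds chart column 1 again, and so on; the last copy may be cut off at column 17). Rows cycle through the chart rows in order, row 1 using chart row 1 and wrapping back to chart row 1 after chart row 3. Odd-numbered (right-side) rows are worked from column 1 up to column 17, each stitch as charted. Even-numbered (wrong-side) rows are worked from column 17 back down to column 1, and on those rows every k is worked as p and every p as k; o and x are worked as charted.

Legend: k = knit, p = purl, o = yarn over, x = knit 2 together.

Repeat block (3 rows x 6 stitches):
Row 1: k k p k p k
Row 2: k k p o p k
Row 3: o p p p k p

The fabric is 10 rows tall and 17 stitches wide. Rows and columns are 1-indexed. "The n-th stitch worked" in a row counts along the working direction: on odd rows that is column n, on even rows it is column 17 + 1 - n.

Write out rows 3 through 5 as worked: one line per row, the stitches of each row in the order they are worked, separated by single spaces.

Row 3: chart row 3, RS - tile across columns 1-17 and work as-is.
Row 4: chart row 1, WS - tiled (columns 1-17): k k p k p k k k p k p k k k p k p; work from column 17 back to 1 with k<->p swapped.
Row 5: chart row 2, RS - tile across columns 1-17 and work as-is.

Rows as worked:
o p p p k p o p p p k p o p p p k
k p k p p p k p k p p p k p k p p
k k p o p k k k p o p k k k p o p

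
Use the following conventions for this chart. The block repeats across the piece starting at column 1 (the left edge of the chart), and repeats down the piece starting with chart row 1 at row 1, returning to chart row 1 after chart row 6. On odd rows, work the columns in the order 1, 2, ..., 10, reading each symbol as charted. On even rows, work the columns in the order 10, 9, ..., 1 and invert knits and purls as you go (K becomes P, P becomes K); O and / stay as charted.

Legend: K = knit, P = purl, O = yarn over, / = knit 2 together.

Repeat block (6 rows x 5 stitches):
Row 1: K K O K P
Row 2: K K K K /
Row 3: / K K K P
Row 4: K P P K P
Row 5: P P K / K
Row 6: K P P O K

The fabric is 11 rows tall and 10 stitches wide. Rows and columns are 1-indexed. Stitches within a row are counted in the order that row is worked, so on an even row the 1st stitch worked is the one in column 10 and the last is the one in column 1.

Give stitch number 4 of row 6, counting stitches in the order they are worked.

Row 6 uses chart row ((6-1) mod 6)+1 = 6. Row 6 is even, so WS.
Chart row 6 tiled across columns 1-10: K P P O K K P P O K
WS: work from column 10 back to column 1 (reverse the tiled row), swapping K<->P (O and / unchanged).
Row 6 as worked: P O K K P P O K K P
Counting 4 along the worked row gives K.

Stitch:
K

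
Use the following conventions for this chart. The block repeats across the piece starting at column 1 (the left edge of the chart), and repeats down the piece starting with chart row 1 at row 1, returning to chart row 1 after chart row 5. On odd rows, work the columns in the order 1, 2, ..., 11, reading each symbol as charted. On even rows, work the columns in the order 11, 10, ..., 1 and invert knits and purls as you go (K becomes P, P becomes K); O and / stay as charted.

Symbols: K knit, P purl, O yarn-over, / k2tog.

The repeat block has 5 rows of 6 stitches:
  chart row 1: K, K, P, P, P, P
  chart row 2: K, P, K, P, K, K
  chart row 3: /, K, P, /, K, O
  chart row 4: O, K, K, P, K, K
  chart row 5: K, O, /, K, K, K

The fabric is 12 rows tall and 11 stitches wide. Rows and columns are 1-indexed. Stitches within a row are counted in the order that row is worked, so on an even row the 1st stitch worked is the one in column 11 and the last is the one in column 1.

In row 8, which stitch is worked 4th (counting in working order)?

== STITCH ==
P

Derivation:
For row 8: chart row = ((8-1) mod 5) + 1 = 3; this is a WS (even) row.
Chart row 3 tiled across columns 1-11: / K P / K O / K P / K
WS: work from column 11 back to column 1 (reverse the tiled row), swapping K<->P (O and / unchanged).
Row 8 as worked: P / K P / O P / K P /
Stitch 4 in working order -> P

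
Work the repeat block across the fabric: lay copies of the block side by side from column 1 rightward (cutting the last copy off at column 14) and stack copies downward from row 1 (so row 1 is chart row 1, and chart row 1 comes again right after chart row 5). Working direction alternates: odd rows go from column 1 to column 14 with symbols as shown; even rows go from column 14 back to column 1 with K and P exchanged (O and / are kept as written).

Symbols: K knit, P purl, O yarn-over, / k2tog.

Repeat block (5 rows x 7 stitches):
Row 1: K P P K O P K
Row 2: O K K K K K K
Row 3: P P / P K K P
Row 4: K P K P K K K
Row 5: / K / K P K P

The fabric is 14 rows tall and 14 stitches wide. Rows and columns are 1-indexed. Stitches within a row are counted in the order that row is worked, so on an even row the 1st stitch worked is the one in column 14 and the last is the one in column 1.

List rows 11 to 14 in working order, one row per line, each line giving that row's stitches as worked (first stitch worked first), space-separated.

Result:
K P P K O P K K P P K O P K
P P P P P P O P P P P P P O
P P / P K K P P P / P K K P
P P P K P K P P P P K P K P

Derivation:
Row 11: chart row 1, RS - tile across columns 1-14 and work as-is.
Row 12: chart row 2, WS - tiled (columns 1-14): O K K K K K K O K K K K K K; work from column 14 back to 1 with K<->P swapped.
Row 13: chart row 3, RS - tile across columns 1-14 and work as-is.
Row 14: chart row 4, WS - tiled (columns 1-14): K P K P K K K K P K P K K K; work from column 14 back to 1 with K<->P swapped.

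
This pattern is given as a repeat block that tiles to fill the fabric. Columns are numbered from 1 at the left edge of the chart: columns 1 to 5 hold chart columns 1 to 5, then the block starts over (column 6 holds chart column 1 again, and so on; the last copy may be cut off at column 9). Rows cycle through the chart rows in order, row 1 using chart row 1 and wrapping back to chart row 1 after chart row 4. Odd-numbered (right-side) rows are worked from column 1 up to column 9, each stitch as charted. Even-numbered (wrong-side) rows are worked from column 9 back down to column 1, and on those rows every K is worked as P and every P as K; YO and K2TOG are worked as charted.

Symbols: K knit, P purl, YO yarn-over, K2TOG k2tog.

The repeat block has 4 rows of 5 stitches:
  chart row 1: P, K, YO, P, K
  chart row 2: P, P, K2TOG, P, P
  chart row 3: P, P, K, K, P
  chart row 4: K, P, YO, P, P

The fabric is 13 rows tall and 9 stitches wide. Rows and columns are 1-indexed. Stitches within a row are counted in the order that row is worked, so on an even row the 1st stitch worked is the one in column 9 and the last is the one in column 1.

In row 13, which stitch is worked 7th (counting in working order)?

For row 13: chart row = ((13-1) mod 4) + 1 = 1; this is a RS (odd) row.
Chart row 1 tiled across columns 1-9: P K YO P K P K YO P
Right side: take the tiled row as-is (worked left to right from column 1).
Stitch 7 in working order -> K

== STITCH ==
K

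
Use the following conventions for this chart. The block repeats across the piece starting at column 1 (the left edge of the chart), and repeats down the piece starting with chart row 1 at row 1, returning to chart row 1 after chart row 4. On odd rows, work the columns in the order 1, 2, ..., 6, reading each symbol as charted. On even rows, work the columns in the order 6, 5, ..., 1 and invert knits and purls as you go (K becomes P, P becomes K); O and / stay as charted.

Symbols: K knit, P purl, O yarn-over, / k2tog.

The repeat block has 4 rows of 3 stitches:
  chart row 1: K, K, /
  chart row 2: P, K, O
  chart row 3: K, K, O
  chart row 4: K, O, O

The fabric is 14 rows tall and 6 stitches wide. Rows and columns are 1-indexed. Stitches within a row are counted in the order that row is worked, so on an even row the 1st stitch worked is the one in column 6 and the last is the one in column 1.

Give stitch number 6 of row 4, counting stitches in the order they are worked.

For row 4: chart row = ((4-1) mod 4) + 1 = 4; this is a WS (even) row.
Chart row 4 tiled across columns 1-6: K O O K O O
Wrong side: read the tiled row from column 6 down to 1 and exchange K with P (leave O, /).
Row 4 as worked: O O P O O P
Counting 6 along the worked row gives P.

== STITCH ==
P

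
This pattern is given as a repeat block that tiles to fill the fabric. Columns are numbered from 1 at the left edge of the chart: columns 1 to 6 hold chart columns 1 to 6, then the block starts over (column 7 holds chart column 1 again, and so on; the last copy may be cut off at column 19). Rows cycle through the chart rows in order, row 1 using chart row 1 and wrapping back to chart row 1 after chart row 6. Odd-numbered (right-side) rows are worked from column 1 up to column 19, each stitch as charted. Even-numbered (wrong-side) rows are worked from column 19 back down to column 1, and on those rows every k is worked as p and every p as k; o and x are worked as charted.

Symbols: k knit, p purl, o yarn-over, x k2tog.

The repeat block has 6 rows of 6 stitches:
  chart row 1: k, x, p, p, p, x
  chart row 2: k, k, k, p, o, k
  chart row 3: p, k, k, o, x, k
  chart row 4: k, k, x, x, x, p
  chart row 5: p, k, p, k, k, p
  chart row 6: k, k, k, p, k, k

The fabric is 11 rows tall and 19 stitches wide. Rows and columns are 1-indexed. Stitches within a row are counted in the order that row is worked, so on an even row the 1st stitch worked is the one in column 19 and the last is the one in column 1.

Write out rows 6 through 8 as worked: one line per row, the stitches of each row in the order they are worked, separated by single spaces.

Row 6: chart row 6, WS - tiled (columns 1-19): k k k p k k k k k p k k k k k p k k k; work from column 19 back to 1 with k<->p swapped.
Row 7: chart row 1, RS - tile across columns 1-19 and work as-is.
Row 8: chart row 2, WS - tiled (columns 1-19): k k k p o k k k k p o k k k k p o k k; work from column 19 back to 1 with k<->p swapped.

Rows as worked:
p p p k p p p p p k p p p p p k p p p
k x p p p x k x p p p x k x p p p x k
p p o k p p p p o k p p p p o k p p p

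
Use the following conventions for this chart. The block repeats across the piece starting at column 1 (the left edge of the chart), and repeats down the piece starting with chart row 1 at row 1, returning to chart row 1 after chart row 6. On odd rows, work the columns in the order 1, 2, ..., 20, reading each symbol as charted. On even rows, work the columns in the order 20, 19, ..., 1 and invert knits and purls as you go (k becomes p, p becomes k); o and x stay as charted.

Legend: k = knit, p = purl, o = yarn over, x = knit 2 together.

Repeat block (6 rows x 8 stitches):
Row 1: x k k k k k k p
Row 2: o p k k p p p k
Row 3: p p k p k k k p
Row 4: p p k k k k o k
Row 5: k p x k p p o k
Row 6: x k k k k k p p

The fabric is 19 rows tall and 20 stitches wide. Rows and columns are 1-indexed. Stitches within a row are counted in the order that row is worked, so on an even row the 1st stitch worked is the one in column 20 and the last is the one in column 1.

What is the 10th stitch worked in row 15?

Stitch:
p

Derivation:
Row 15 uses chart row ((15-1) mod 6)+1 = 3. Row 15 is odd, so RS.
Chart row 3 tiled across columns 1-20: p p k p k k k p p p k p k k k p p p k p
RS: work column 1 to column 20, symbols as charted — the tiled row is the row as worked.
Stitch 10 in working order -> p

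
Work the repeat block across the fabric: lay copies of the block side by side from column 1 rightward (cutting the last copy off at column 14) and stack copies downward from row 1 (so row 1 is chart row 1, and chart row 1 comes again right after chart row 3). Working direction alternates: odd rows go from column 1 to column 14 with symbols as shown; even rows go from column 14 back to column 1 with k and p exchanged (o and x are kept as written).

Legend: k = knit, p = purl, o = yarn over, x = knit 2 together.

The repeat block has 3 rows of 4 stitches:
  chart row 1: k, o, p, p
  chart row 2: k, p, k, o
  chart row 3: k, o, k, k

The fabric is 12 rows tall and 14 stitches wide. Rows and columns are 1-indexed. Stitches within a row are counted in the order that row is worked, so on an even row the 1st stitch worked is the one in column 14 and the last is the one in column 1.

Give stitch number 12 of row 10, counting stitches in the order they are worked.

Stitch:
k

Derivation:
For row 10: chart row = ((10-1) mod 3) + 1 = 1; this is a WS (even) row.
Chart row 1 tiled across columns 1-14: k o p p k o p p k o p p k o
WS row: flip the tiled sequence (start at column 14) and apply k<->p; o and x stay.
Row 10 as worked: o p k k o p k k o p k k o p
Counting 12 along the worked row gives k.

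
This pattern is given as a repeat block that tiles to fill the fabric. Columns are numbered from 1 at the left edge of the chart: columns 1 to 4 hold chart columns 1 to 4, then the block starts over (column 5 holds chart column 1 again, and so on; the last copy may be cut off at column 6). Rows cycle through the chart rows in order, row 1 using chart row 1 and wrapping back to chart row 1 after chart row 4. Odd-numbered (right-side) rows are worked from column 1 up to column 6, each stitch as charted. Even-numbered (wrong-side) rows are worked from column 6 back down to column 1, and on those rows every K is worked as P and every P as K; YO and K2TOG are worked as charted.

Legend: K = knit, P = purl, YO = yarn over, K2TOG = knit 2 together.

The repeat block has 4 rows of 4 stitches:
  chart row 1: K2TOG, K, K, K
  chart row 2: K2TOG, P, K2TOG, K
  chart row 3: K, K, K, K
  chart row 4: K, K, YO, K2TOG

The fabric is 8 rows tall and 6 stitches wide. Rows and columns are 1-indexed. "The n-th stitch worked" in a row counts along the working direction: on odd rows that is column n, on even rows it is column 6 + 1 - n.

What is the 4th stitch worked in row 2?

Result:
K2TOG

Derivation:
Row 2 uses chart row ((2-1) mod 4)+1 = 2. Row 2 is even, so WS.
Chart row 2 tiled across columns 1-6: K2TOG P K2TOG K K2TOG P
WS: work from column 6 back to column 1 (reverse the tiled row), swapping K<->P (YO and K2TOG unchanged).
Row 2 as worked: K K2TOG P K2TOG K K2TOG
The 4th stitch worked is K2TOG.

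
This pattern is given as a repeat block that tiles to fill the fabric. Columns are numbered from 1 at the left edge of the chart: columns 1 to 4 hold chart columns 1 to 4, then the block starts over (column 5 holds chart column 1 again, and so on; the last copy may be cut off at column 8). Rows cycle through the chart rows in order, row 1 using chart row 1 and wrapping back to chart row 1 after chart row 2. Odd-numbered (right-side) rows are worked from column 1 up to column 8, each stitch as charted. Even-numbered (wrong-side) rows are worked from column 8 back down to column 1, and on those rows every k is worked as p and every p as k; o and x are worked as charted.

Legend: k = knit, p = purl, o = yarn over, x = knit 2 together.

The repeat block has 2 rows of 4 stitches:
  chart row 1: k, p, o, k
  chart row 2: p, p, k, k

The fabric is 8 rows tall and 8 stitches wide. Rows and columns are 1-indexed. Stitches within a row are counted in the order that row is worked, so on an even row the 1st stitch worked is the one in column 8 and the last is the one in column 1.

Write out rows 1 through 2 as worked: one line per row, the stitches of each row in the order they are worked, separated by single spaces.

== ROWS AS WORKED ==
k p o k k p o k
p p k k p p k k

Derivation:
Row 1: chart row 1, RS - tile across columns 1-8 and work as-is.
Row 2: chart row 2, WS - tiled (columns 1-8): p p k k p p k k; work from column 8 back to 1 with k<->p swapped.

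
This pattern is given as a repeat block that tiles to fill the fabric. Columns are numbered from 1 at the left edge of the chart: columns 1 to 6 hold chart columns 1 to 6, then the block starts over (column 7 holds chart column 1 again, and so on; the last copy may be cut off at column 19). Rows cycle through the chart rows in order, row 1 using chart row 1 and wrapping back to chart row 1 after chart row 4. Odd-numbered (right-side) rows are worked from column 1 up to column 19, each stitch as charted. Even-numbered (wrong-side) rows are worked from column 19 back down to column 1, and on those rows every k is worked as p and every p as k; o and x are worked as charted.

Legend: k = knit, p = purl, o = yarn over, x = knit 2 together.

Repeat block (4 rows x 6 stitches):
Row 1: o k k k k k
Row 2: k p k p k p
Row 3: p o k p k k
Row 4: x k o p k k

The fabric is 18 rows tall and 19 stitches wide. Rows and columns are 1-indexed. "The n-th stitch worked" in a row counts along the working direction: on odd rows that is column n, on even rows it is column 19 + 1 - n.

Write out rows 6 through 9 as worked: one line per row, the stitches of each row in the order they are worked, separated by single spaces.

Rows as worked:
p k p k p k p k p k p k p k p k p k p
p o k p k k p o k p k k p o k p k k p
x p p k o p x p p k o p x p p k o p x
o k k k k k o k k k k k o k k k k k o

Derivation:
Row 6: chart row 2, WS - tiled (columns 1-19): k p k p k p k p k p k p k p k p k p k; work from column 19 back to 1 with k<->p swapped.
Row 7: chart row 3, RS - tile across columns 1-19 and work as-is.
Row 8: chart row 4, WS - tiled (columns 1-19): x k o p k k x k o p k k x k o p k k x; work from column 19 back to 1 with k<->p swapped.
Row 9: chart row 1, RS - tile across columns 1-19 and work as-is.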